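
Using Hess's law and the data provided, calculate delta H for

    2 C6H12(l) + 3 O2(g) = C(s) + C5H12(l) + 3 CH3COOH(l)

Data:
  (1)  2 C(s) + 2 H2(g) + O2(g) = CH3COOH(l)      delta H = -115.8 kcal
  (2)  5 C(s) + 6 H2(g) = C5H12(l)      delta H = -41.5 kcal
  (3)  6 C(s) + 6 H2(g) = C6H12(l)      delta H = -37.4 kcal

delta H = -314.1 kcal

(1) × 3 (×3 to match 3 CH3COOH(l) in the target): (3)·(-115.8) = -347.4 kcal
(2) as written (C5H12(l) already on the product side): -41.5 kcal
(3) reversed and × 2 (C6H12(l) must end up as a reactant; ×2 to match 2 C6H12(l) in the target): (-2)·(-37.4) = +74.8 kcal
By Hess's law, delta H = (3)·(-115.8) + (1)·(-41.5) + (-2)·(-37.4) = -314.1 kcal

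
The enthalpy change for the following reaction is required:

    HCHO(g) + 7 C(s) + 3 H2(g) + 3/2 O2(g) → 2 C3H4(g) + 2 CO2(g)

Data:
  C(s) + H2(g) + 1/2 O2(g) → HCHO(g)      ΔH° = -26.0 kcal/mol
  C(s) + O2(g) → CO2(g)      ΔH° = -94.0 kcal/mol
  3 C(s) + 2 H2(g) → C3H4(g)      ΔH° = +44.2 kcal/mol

ΔH° = -73.6 kcal/mol

equation 1 reversed (HCHO(g) must end up as a reactant): +26.0 kcal/mol
equation 2 × 2 (×2 to match 2 CO2(g) in the target): (2)·(-94.0) = -188.0 kcal/mol
equation 3 × 2 (scale by 2 for the 2 C3H4(g)): (2)·(+44.2) = +88.4 kcal/mol
Summing the manipulated equations, ΔH° = (-1)·(-26.0) + (2)·(-94.0) + (2)·(+44.2) = -73.6 kcal/mol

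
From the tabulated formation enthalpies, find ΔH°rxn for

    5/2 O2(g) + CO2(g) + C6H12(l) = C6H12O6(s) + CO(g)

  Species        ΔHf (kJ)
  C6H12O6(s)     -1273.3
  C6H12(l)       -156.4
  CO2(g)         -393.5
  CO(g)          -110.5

ΔH°rxn = -833.9 kJ

ΔH°rxn = Σ nΔHf°(products) − Σ nΔHf°(reactants).
Products: 1·(-1273.3) + 1·(-110.5) = -1383.8
Reactants: 5/2·(+0.0) + 1·(-393.5) + 1·(-156.4) = -549.9
ΔH°rxn = (-1383.8) − (-549.9) = -833.9 kJ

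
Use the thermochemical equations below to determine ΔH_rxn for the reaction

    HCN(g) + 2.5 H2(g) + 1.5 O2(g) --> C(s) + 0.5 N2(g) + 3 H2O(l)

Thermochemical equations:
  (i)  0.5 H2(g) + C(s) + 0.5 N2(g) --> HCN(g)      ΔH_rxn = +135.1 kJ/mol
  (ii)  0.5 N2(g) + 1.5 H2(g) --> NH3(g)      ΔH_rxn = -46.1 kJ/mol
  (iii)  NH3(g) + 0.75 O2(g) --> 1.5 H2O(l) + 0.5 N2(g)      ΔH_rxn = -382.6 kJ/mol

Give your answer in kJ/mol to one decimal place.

ΔH_rxn = -992.5 kJ/mol

(i) reversed: -135.1 kJ/mol
(ii) × 2: (2)·(-46.1) = -92.2 kJ/mol
(iii) × 2: (2)·(-382.6) = -765.2 kJ/mol
Since enthalpy is a state function, ΔH_rxn = (-1)·(+135.1) + (2)·(-46.1) + (2)·(-382.6) = -992.5 kJ/mol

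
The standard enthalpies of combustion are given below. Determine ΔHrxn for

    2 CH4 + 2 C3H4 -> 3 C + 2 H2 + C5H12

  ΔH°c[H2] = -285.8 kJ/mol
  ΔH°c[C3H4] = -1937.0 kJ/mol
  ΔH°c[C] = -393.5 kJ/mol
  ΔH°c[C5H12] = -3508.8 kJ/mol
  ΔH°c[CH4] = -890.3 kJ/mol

With combustion enthalpies, reactants minus products:
= [2·(-890.3) + 2·(-1937.0)] − [3·(-393.5) + 2·(-285.8) + 1·(-3508.8)]
= -393.7 kJ/mol

ΔHrxn = -393.7 kJ/mol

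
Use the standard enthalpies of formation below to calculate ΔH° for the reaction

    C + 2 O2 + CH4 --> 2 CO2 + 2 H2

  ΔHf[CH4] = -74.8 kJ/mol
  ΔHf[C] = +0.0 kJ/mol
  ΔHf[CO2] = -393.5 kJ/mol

Products: 2·(-393.5) + 2·(+0.0) = -787.0
Reactants: 1·(+0.0) + 2·(+0.0) + 1·(-74.8) = -74.8
ΔH° = (-787.0) − (-74.8) = -712.2 kJ/mol

ΔH° = -712.2 kJ/mol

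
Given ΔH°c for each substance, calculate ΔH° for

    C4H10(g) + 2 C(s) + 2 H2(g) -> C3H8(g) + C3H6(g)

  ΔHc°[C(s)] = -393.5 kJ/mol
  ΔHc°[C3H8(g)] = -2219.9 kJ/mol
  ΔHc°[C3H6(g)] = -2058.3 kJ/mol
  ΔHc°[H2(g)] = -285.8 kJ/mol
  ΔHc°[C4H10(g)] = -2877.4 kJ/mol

ΔH° = 42.2 kJ/mol

With combustion enthalpies, reactants minus products:
= [1·(-2877.4) + 2·(-393.5) + 2·(-285.8)] − [1·(-2219.9) + 1·(-2058.3)]
= 42.2 kJ/mol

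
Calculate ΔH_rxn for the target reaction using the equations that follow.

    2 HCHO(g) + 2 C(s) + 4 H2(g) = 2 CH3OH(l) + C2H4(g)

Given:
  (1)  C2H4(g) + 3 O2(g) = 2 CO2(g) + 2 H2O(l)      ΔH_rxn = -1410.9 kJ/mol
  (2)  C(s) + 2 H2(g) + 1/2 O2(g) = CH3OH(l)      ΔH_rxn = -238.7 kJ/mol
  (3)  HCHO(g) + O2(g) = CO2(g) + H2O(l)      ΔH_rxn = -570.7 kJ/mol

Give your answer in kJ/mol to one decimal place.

(1) reversed: +1410.9 kJ/mol
(2) × 2: (2)·(-238.7) = -477.4 kJ/mol
(3) × 2: (2)·(-570.7) = -1141.4 kJ/mol
By Hess's law, ΔH_rxn = (+1410.9) + (-477.4) + (-1141.4) = -207.9 kJ/mol

ΔH_rxn = -207.9 kJ/mol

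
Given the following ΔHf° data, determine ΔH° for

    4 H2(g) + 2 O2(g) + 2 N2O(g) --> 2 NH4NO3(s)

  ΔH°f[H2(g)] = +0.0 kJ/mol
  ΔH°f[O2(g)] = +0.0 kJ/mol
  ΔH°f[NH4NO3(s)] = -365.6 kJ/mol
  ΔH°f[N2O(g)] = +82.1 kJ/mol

ΔH° = -895.4 kJ/mol

ΔH°rxn = Σ nΔHf°(products) − Σ nΔHf°(reactants).
Products: 2·(-365.6) = -731.2
Reactants: 4·(+0.0) + 2·(+0.0) + 2·(+82.1) = +164.2
ΔH° = (-731.2) − (+164.2) = -895.4 kJ/mol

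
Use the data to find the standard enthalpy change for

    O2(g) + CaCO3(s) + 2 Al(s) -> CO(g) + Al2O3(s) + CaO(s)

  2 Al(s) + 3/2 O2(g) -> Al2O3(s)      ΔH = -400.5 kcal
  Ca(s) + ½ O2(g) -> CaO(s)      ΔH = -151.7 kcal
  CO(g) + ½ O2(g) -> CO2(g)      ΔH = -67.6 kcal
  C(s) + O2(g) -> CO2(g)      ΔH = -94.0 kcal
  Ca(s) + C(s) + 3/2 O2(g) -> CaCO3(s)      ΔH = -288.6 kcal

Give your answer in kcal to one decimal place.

equation 1 as written: -400.5 kcal
equation 2 as written: -151.7 kcal
equation 3 reversed: +67.6 kcal
equation 4 as written: -94.0 kcal
equation 5 reversed: +288.6 kcal
ΔH = (1)·(-400.5) + (1)·(-151.7) + (-1)·(-67.6) + (1)·(-94.0) + (-1)·(-288.6) = -290.0 kcal

ΔH = -290.0 kcal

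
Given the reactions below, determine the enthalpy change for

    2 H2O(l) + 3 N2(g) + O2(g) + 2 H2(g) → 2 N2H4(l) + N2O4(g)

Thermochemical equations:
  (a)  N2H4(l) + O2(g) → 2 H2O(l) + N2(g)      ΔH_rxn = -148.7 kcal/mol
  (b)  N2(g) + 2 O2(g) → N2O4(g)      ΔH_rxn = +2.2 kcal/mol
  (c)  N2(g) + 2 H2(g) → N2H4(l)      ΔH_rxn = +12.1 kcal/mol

ΔH_rxn = 163.0 kcal/mol

(a) reversed: +148.7 kcal/mol
(b) as written: +2.2 kcal/mol
(c) as written: +12.1 kcal/mol
Since enthalpy is a state function, ΔH_rxn = (-1)·(-148.7) + (1)·(+2.2) + (1)·(+12.1) = 163.0 kcal/mol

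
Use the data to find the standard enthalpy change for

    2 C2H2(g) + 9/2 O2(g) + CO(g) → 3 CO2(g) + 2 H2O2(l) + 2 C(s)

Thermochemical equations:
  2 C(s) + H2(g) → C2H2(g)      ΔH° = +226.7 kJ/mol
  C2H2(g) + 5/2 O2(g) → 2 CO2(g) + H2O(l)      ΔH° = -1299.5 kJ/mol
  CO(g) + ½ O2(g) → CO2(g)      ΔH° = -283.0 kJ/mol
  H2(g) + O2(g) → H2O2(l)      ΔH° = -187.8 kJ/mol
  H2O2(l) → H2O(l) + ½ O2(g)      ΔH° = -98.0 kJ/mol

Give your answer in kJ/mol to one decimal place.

equation 1 reversed: -226.7 kJ/mol
equation 2 as written: -1299.5 kJ/mol
equation 3 as written: -283.0 kJ/mol
equation 4 as written: -187.8 kJ/mol
equation 5 reversed: +98.0 kJ/mol
Combining the equations, ΔH° = (-1)·(+226.7) + (1)·(-1299.5) + (1)·(-283.0) + (1)·(-187.8) + (-1)·(-98.0) = -1899.0 kJ/mol

ΔH° = -1899.0 kJ/mol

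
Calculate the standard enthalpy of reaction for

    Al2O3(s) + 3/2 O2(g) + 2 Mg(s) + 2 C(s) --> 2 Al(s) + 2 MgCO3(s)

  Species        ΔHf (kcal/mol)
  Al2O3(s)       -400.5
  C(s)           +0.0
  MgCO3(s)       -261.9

ΔH° = -123.3 kcal/mol

Products: 2·(+0.0) + 2·(-261.9) = -523.8
Reactants: 1·(-400.5) + 3/2·(+0.0) + 2·(+0.0) + 2·(+0.0) = -400.5
ΔH° = (-523.8) − (-400.5) = -123.3 kcal/mol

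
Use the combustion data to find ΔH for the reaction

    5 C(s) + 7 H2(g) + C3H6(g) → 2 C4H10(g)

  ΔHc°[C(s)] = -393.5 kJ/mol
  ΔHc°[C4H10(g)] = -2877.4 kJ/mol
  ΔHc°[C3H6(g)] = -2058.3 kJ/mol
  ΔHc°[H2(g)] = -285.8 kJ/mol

ΔH = -271.6 kJ/mol

Using ΔH = Σ nΔHc°(reactants) − Σ nΔHc°(products):
= [5·(-393.5) + 7·(-285.8) + 1·(-2058.3)] − [2·(-2877.4)]
= -271.6 kJ/mol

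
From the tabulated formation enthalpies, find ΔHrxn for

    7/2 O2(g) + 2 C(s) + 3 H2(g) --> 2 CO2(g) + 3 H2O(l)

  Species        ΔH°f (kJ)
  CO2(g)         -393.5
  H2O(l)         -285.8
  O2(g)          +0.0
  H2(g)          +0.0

ΔH°rxn = Σ nΔHf°(products) − Σ nΔHf°(reactants).
Products: 2·(-393.5) + 3·(-285.8) = -1644.4
Reactants: 7/2·(+0.0) + 2·(+0.0) + 3·(+0.0) = +0.0
ΔHrxn = (-1644.4) − (+0.0) = -1644.4 kJ

ΔHrxn = -1644.4 kJ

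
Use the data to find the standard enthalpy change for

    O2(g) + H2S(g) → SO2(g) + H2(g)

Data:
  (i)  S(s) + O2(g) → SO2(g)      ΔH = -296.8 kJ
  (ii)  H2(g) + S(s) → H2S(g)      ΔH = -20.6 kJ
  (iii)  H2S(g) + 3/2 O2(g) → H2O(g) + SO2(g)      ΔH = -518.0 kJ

ΔH = -276.2 kJ

(i) as written: -296.8 kJ
(ii) reversed (reverse to put H2(g) on the product side): +20.6 kJ
(iii): not needed (H2O(g) appears nowhere else).
ΔH = (1)·(-296.8) + (-1)·(-20.6) = -276.2 kJ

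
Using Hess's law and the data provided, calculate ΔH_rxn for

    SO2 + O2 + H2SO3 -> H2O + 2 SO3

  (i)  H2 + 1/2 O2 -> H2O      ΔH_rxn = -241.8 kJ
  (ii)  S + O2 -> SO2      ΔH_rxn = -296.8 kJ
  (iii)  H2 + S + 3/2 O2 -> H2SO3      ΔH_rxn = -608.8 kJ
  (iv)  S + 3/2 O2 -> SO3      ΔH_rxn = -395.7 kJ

ΔH_rxn = -127.6 kJ

(i) as written: -241.8 kJ
(ii) reversed: +296.8 kJ
(iii) reversed: +608.8 kJ
(iv) × 2: (2)·(-395.7) = -791.4 kJ
Combining the equations, ΔH_rxn = (-241.8) + (+296.8) + (+608.8) + (-791.4) = -127.6 kJ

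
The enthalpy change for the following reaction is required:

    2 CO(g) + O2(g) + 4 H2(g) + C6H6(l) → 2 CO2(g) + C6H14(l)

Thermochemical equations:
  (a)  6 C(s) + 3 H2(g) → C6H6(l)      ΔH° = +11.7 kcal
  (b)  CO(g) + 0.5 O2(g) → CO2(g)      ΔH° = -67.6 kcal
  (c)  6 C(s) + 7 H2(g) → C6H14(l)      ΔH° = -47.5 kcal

ΔH° = -194.4 kcal

(a) reversed (reverse to put C6H6(l) on the reactant side): -11.7 kcal
(b) × 2 (scale by 2 for the 2 CO(g)): (2)·(-67.6) = -135.2 kcal
(c) as written (C6H14(l) already on the product side): -47.5 kcal
Since enthalpy is a state function, ΔH° = (-1)·(+11.7) + (2)·(-67.6) + (1)·(-47.5) = -194.4 kcal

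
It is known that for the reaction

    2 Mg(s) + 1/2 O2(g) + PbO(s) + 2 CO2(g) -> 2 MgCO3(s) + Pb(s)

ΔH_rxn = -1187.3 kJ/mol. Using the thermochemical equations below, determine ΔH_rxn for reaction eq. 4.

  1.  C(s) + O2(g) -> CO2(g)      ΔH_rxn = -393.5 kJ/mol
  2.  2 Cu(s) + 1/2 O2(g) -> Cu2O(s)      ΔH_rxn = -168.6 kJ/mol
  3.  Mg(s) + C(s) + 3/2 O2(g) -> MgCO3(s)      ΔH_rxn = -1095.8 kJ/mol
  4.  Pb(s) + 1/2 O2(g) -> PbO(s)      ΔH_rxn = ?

eq. 1 reversed and × 2 (reverse to put CO2(g) on the reactant side; ×2 to match 2 CO2(g) in the target): (-2)·(-393.5) = +787.0 kJ/mol
eq. 2: not needed (Cu2O(s) appears nowhere else).
eq. 3 × 2 (scale by 2 for the 2 MgCO3(s)): (2)·(-1095.8) = -2191.6 kJ/mol
eq. 4 reversed (PbO(s) must end up as a reactant): contributes −x
-1187.3 = (+787.0) + (-2191.6) − x
x = (-1187.3 − (-1404.6)) / (-1) = -217.3 kJ/mol

ΔH_rxn = -217.3 kJ/mol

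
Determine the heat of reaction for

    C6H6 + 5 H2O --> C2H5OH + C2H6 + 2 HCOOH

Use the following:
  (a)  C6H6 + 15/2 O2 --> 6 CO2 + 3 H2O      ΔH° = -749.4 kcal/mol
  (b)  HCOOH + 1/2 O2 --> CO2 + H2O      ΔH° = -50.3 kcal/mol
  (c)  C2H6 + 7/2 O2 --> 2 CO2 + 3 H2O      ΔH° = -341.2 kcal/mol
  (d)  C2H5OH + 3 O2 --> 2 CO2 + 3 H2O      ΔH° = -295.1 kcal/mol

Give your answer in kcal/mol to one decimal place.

ΔH° = -12.5 kcal/mol

(a) as written (C6H6 already on the reactant side): -749.4 kcal/mol
(b) reversed and × 2 (HCOOH must end up as a product; ×2 to match 2 HCOOH in the target): (-2)·(-50.3) = +100.6 kcal/mol
(c) reversed (C2H6 must end up as a product): +341.2 kcal/mol
(d) reversed (reverse to put C2H5OH on the product side): +295.1 kcal/mol
Summing the manipulated equations, ΔH° = (-749.4) + (+100.6) + (+341.2) + (+295.1) = -12.5 kcal/mol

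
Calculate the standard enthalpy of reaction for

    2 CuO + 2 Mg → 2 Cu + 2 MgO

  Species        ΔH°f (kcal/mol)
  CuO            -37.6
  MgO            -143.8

Products: 2·(+0.0) + 2·(-143.8) = -287.6
Reactants: 2·(-37.6) + 2·(+0.0) = -75.2
ΔH°rxn = (-287.6) − (-75.2) = -212.4 kcal/mol

ΔH°rxn = -212.4 kcal/mol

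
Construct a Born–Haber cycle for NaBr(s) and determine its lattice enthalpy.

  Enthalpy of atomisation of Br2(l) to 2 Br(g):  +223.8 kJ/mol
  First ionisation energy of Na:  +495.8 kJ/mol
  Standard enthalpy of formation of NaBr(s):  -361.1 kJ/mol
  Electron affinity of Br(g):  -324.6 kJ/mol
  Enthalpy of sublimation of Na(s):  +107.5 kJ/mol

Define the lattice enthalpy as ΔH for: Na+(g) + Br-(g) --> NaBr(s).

U = -751.7 kJ/mol

ΔHf° = 1·ΔHsub + 1·(ΣIE) + 1/2·D(Br2) + 1·EA + U
-361.1 = 1·(+107.5) + 1·(+495.8) + 1/2·(+223.8) + 1·(-324.6) + U
U = -361.1 − (+390.6) = -751.7 kJ/mol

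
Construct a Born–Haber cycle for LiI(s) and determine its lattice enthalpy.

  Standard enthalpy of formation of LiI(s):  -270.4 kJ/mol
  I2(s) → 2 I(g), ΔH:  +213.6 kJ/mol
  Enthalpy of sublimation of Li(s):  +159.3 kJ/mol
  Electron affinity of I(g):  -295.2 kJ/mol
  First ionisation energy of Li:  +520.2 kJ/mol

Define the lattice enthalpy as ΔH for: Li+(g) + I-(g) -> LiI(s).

ΔHf° = 1·ΔHsub + 1·(ΣIE) + 1/2·D(I2) + 1·EA + U
-270.4 = 1·(+159.3) + 1·(+520.2) + 1/2·(+213.6) + 1·(-295.2) + U
U = -270.4 − (+491.1) = -761.5 kJ/mol

U = -761.5 kJ/mol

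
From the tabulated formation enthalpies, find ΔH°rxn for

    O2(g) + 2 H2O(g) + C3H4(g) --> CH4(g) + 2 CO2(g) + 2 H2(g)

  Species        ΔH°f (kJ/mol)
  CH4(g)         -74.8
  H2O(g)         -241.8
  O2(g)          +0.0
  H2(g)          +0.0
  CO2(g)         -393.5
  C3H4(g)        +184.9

ΔH°rxn = -563.1 kJ/mol

Products: 1·(-74.8) + 2·(-393.5) + 2·(+0.0) = -861.8
Reactants: 1·(+0.0) + 2·(-241.8) + 1·(+184.9) = -298.7
ΔH°rxn = (-861.8) − (-298.7) = -563.1 kJ/mol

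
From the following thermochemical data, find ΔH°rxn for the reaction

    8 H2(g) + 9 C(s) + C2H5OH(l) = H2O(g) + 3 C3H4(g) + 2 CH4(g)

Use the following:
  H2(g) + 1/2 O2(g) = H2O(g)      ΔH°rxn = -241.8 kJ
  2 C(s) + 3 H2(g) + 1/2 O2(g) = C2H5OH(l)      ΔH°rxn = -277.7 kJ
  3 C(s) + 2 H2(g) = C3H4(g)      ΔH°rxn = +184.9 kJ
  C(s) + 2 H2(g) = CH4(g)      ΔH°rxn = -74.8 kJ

ΔH°rxn = 441.0 kJ

equation 1 as written (H2O(g) already on the product side): -241.8 kJ
equation 2 reversed (reverse to put C2H5OH(l) on the reactant side): +277.7 kJ
equation 3 × 3 (×3 to match 3 C3H4(g) in the target): (3)·(+184.9) = +554.7 kJ
equation 4 × 2 (×2 to match 2 CH4(g) in the target): (2)·(-74.8) = -149.6 kJ
Combining the equations, ΔH°rxn = (1)·(-241.8) + (-1)·(-277.7) + (3)·(+184.9) + (2)·(-74.8) = 441.0 kJ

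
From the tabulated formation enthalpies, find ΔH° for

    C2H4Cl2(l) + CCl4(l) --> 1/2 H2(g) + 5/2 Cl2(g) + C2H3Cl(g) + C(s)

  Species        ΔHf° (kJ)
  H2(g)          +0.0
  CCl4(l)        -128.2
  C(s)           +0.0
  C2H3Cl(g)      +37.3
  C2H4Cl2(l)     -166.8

Products: 1/2·(+0.0) + 5/2·(+0.0) + 1·(+37.3) + 1·(+0.0) = +37.3
Reactants: 1·(-166.8) + 1·(-128.2) = -295.0
ΔH° = (+37.3) − (-295.0) = 332.3 kJ

ΔH° = 332.3 kJ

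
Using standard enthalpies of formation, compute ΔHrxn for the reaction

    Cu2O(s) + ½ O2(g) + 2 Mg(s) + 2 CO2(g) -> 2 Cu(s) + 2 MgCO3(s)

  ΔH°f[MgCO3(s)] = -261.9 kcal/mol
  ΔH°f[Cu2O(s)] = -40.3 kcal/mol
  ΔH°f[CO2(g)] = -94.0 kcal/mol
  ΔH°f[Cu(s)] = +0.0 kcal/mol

ΔHrxn = -295.5 kcal/mol

Products: 2·(+0.0) + 2·(-261.9) = -523.8
Reactants: 1·(-40.3) + 1/2·(+0.0) + 2·(+0.0) + 2·(-94.0) = -228.3
ΔHrxn = (-523.8) − (-228.3) = -295.5 kcal/mol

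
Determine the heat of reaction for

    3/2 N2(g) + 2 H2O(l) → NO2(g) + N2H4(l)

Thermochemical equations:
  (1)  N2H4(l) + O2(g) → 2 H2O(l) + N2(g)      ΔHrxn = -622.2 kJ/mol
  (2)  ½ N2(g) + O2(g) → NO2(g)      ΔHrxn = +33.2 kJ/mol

(1) reversed (N2H4(l) must end up as a product): +622.2 kJ/mol
(2) as written (NO2(g) already on the product side): +33.2 kJ/mol
ΔHrxn = (-1)·(-622.2) + (1)·(+33.2) = 655.4 kJ/mol

ΔHrxn = 655.4 kJ/mol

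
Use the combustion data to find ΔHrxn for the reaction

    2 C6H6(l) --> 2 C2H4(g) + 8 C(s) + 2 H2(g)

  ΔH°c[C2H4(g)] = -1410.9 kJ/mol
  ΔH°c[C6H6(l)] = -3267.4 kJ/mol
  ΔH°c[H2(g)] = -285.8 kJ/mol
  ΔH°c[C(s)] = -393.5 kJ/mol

ΔHrxn = 6.6 kJ/mol

With combustion enthalpies, reactants minus products:
= [2·(-3267.4)] − [2·(-1410.9) + 8·(-393.5) + 2·(-285.8)]
= 6.6 kJ/mol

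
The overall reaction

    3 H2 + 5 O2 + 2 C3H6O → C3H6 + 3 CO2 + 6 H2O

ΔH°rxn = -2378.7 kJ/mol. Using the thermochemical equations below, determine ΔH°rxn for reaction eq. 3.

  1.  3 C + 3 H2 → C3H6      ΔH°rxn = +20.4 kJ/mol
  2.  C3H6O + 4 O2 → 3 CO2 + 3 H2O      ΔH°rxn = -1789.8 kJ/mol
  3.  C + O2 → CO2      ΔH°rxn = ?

eq. 1 as written: +20.4 kJ/mol
eq. 2 × 2: (2)·(-1789.8) = -3579.6 kJ/mol
eq. 3 reversed and × 3: contributes −3·x
-2378.7 = (+20.4) + (-3579.6) − 3·x
x = (-2378.7 − (-3559.2)) / (-3) = -393.5 kJ/mol

ΔH°rxn = -393.5 kJ/mol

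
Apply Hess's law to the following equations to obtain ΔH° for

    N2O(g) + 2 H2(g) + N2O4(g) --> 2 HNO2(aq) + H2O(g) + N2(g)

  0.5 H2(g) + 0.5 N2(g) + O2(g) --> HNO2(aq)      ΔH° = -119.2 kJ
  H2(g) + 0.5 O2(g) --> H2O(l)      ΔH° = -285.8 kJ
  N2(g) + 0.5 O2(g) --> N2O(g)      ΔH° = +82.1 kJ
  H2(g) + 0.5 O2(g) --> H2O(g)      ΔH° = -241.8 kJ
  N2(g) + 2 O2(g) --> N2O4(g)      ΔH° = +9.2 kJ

equation 1 × 2: (2)·(-119.2) = -238.4 kJ
equation 2: not needed.
equation 3 reversed: -82.1 kJ
equation 4 as written: -241.8 kJ
equation 5 reversed: -9.2 kJ
ΔH° = (-238.4) + (-82.1) + (-241.8) + (-9.2) = -571.5 kJ

ΔH° = -571.5 kJ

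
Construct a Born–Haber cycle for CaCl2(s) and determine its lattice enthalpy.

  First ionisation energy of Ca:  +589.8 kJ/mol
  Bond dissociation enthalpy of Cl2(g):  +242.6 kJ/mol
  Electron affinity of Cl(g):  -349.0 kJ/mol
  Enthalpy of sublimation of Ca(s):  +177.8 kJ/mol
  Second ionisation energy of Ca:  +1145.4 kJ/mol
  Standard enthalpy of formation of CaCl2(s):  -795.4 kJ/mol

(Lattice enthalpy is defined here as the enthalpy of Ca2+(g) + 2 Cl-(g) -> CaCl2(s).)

U = -2253.0 kJ/mol

ΔHf° = 1·ΔHsub + 1·(ΣIE) + 1·D(Cl2) + 2·EA + U
-795.4 = 1·(+177.8) + 1·(+1735.2) + 1·(+242.6) + 2·(-349.0) + U
U = -795.4 − (+1457.6) = -2253.0 kJ/mol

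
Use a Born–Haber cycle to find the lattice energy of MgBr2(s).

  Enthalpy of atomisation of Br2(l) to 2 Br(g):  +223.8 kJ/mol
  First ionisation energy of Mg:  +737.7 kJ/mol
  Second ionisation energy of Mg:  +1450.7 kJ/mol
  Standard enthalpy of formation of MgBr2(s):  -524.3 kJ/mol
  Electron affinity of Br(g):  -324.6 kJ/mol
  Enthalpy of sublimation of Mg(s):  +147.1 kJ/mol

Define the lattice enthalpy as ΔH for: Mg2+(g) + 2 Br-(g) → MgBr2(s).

ΔHf° = 1·ΔHsub + 1·(ΣIE) + 1·D(Br2) + 2·EA + U
-524.3 = 1·(+147.1) + 1·(+2188.4) + 1·(+223.8) + 2·(-324.6) + U
U = -524.3 − (+1910.1) = -2434.4 kJ/mol

U = -2434.4 kJ/mol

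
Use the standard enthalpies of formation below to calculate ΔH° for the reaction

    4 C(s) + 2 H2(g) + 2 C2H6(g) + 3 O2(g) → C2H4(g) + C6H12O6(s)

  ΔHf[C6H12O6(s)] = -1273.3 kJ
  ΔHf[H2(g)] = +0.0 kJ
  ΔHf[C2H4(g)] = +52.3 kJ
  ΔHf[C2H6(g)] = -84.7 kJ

Products: 1·(+52.3) + 1·(-1273.3) = -1221.0
Reactants: 4·(+0.0) + 2·(+0.0) + 2·(-84.7) + 3·(+0.0) = -169.4
ΔH° = (-1221.0) − (-169.4) = -1051.6 kJ

ΔH° = -1051.6 kJ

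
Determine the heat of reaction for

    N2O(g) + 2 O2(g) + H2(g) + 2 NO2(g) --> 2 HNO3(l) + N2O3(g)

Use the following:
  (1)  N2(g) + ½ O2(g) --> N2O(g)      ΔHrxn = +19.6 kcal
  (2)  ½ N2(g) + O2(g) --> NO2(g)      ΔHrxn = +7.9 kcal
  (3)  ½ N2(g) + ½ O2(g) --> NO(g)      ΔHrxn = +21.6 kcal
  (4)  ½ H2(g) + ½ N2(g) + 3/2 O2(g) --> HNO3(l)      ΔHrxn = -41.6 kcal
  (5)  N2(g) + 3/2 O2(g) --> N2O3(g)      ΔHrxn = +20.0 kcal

ΔHrxn = -98.6 kcal

(1) reversed (N2O(g) must end up as a reactant): -19.6 kcal
(2) reversed and × 2 (NO2(g) must end up as a reactant; scale by 2 for the 2 NO2(g)): (-2)·(+7.9) = -15.8 kcal
(3): not needed (NO(g) appears nowhere else).
(4) × 2 (scale by 2 for the 2 HNO3(l)): (2)·(-41.6) = -83.2 kcal
(5) as written (N2O3(g) already on the product side): +20.0 kcal
ΔHrxn = (-1)·(+19.6) + (-2)·(+7.9) + (2)·(-41.6) + (1)·(+20.0) = -98.6 kcal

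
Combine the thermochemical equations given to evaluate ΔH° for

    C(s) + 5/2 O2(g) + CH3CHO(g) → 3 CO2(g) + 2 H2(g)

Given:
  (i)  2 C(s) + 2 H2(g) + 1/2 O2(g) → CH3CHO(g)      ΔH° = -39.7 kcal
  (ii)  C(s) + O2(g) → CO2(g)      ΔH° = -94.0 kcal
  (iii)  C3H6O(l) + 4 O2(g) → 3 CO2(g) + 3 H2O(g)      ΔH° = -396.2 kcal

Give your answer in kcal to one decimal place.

ΔH° = -242.3 kcal

(i) reversed (CH3CHO(g) must end up as a reactant): +39.7 kcal
(ii) × 3: (3)·(-94.0) = -282.0 kcal
(iii): not needed (C3H6O(l) appears nowhere else).
By Hess's law, ΔH° = (-1)·(-39.7) + (3)·(-94.0) = -242.3 kcal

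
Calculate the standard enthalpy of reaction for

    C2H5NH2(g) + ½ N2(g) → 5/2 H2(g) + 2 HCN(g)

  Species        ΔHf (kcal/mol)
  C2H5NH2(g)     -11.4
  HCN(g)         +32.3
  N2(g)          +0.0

Products: 5/2·(+0.0) + 2·(+32.3) = +64.6
Reactants: 1·(-11.4) + 1/2·(+0.0) = -11.4
ΔH_rxn = (+64.6) − (-11.4) = 76.0 kcal/mol

ΔH_rxn = 76.0 kcal/mol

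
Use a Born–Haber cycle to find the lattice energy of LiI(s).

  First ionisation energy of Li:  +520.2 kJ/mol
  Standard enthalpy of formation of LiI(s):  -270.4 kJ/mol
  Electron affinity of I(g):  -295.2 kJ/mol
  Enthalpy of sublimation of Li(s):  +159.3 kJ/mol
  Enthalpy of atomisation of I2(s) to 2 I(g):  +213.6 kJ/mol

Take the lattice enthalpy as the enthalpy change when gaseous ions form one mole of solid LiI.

ΔHf° = 1·ΔHsub + 1·(ΣIE) + 1/2·D(I2) + 1·EA + U
-270.4 = 1·(+159.3) + 1·(+520.2) + 1/2·(+213.6) + 1·(-295.2) + U
U = -270.4 − (+491.1) = -761.5 kJ/mol

U = -761.5 kJ/mol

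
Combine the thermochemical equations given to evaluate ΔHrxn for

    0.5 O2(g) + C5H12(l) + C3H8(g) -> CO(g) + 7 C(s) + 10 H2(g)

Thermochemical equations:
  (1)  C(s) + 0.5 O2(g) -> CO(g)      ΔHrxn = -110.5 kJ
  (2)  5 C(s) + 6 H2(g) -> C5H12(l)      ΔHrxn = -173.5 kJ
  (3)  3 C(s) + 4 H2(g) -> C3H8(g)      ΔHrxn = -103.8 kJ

(1) as written: -110.5 kJ
(2) reversed: +173.5 kJ
(3) reversed: +103.8 kJ
Summing the manipulated equations, ΔHrxn = (1)·(-110.5) + (-1)·(-173.5) + (-1)·(-103.8) = 166.8 kJ

ΔHrxn = 166.8 kJ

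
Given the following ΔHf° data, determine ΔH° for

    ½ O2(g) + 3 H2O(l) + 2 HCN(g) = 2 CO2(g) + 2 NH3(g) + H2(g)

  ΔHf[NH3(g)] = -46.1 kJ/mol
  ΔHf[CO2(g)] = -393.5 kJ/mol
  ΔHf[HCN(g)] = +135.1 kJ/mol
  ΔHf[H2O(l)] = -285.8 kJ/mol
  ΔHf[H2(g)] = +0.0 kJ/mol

ΔH° = -292.0 kJ/mol

ΔH°rxn = Σ nΔHf°(products) − Σ nΔHf°(reactants).
Products: 2·(-393.5) + 2·(-46.1) + 1·(+0.0) = -879.2
Reactants: 1/2·(+0.0) + 3·(-285.8) + 2·(+135.1) = -587.2
ΔH° = (-879.2) − (-587.2) = -292.0 kJ/mol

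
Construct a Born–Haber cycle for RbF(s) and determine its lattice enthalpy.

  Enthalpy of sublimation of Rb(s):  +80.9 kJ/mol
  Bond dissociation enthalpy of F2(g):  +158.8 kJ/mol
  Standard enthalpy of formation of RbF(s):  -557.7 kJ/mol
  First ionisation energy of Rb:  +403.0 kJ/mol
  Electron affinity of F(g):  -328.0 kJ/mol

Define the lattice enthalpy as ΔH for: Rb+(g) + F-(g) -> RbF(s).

U = -793.0 kJ/mol

ΔHf° = 1·ΔHsub + 1·(ΣIE) + 1/2·D(F2) + 1·EA + U
-557.7 = 1·(+80.9) + 1·(+403.0) + 1/2·(+158.8) + 1·(-328.0) + U
U = -557.7 − (+235.3) = -793.0 kJ/mol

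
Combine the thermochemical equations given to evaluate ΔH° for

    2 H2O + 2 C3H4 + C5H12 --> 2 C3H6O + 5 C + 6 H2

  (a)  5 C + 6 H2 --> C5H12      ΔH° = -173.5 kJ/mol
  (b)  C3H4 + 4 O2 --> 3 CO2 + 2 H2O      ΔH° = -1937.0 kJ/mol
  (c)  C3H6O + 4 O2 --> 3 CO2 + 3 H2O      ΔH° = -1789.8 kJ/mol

(a) reversed (C5H12 must end up as a reactant): +173.5 kJ/mol
(b) × 2 (×2 to match 2 C3H4 in the target): (2)·(-1937.0) = -3874.0 kJ/mol
(c) reversed and × 2 (reverse to put C3H6O on the product side; ×2 to match 2 C3H6O in the target): (-2)·(-1789.8) = +3579.6 kJ/mol
ΔH° = (+173.5) + (-3874.0) + (+3579.6) = -120.9 kJ/mol

ΔH° = -120.9 kJ/mol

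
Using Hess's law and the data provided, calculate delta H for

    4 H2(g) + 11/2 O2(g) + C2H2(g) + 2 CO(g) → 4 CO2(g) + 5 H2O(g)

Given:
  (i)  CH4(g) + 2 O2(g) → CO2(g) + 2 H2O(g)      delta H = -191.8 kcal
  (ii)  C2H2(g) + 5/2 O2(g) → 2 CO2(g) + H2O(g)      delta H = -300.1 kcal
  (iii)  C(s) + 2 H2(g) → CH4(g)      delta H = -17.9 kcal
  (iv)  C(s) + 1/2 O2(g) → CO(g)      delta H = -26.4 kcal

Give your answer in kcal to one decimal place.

(i) × 2: (2)·(-191.8) = -383.6 kcal
(ii) as written: -300.1 kcal
(iii) × 2: (2)·(-17.9) = -35.8 kcal
(iv) reversed and × 2: (-2)·(-26.4) = +52.8 kcal
Since enthalpy is a state function, delta H = (2)·(-191.8) + (1)·(-300.1) + (2)·(-17.9) + (-2)·(-26.4) = -666.7 kcal

delta H = -666.7 kcal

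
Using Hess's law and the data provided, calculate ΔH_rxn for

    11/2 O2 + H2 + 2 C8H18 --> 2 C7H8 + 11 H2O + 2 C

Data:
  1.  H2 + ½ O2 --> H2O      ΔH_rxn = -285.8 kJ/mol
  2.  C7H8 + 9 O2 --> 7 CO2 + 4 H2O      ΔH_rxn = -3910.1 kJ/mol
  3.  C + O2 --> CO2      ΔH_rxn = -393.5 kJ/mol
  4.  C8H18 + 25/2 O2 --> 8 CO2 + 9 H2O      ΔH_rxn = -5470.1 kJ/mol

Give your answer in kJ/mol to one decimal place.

eq. 1 as written (H2 already on the reactant side): -285.8 kJ/mol
eq. 2 reversed and × 2 (C7H8 must end up as a product; ×2 to match 2 C7H8 in the target): (-2)·(-3910.1) = +7820.2 kJ/mol
eq. 3 reversed and × 2 (reverse to put C on the product side; ×2 to match 2 C in the target): (-2)·(-393.5) = +787.0 kJ/mol
eq. 4 × 2 (scale by 2 for the 2 C8H18): (2)·(-5470.1) = -10940.2 kJ/mol
ΔH_rxn = (1)·(-285.8) + (-2)·(-3910.1) + (-2)·(-393.5) + (2)·(-5470.1) = -2618.8 kJ/mol

ΔH_rxn = -2618.8 kJ/mol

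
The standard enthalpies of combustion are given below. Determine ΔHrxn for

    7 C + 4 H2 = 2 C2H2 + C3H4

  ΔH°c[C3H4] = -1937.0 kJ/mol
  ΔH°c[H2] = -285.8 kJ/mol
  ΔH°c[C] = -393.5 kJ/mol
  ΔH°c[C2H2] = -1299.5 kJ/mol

With combustion enthalpies, reactants minus products:
= [7·(-393.5) + 4·(-285.8)] − [2·(-1299.5) + 1·(-1937.0)]
= 638.3 kJ/mol

ΔHrxn = 638.3 kJ/mol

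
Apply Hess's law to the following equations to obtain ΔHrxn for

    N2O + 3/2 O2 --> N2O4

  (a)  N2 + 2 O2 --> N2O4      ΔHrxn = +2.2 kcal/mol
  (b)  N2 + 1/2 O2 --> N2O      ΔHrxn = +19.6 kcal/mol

(a) as written: +2.2 kcal/mol
(b) reversed: -19.6 kcal/mol
Since enthalpy is a state function, ΔHrxn = (+2.2) + (-19.6) = -17.4 kcal/mol

ΔHrxn = -17.4 kcal/mol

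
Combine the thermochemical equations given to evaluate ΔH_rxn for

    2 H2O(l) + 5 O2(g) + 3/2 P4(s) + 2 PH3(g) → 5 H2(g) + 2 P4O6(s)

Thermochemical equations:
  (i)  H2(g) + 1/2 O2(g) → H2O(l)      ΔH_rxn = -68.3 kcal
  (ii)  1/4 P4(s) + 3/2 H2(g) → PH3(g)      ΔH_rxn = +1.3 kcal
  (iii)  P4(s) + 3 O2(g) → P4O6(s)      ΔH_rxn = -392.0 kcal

(i) reversed and × 2 (H2O(l) must end up as a reactant; scale by 2 for the 2 H2O(l)): (-2)·(-68.3) = +136.6 kcal
(ii) reversed and × 2 (reverse to put PH3(g) on the reactant side; ×2 to match 2 PH3(g) in the target): (-2)·(+1.3) = -2.6 kcal
(iii) × 2 (×2 to match 2 P4O6(s) in the target): (2)·(-392.0) = -784.0 kcal
ΔH_rxn = (-2)·(-68.3) + (-2)·(+1.3) + (2)·(-392.0) = -650.0 kcal

ΔH_rxn = -650.0 kcal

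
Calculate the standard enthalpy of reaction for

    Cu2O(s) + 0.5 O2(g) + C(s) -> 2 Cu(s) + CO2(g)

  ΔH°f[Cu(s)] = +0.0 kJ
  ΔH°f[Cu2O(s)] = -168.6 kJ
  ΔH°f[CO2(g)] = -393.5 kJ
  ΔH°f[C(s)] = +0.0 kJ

ΔHrxn = -224.9 kJ

ΔH°rxn = Σ nΔHf°(products) − Σ nΔHf°(reactants).
Products: 2·(+0.0) + 1·(-393.5) = -393.5
Reactants: 1·(-168.6) + 1/2·(+0.0) + 1·(+0.0) = -168.6
ΔHrxn = (-393.5) − (-168.6) = -224.9 kJ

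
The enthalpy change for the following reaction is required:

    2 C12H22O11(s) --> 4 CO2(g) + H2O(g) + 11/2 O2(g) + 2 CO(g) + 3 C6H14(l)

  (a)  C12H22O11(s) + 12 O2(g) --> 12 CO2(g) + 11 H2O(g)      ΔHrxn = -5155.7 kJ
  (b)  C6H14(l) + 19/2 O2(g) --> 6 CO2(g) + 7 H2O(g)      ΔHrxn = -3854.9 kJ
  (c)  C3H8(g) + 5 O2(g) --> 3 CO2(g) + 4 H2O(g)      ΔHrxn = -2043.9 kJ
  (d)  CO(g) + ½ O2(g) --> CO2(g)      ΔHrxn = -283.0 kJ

(a) × 2 (scale by 2 for the 2 C12H22O11(s)): (2)·(-5155.7) = -10311.4 kJ
(b) reversed and × 3 (C6H14(l) must end up as a product; ×3 to match 3 C6H14(l) in the target): (-3)·(-3854.9) = +11564.7 kJ
(c): not needed (C3H8(g) appears nowhere else).
(d) reversed and × 2 (CO(g) must end up as a product; scale by 2 for the 2 CO(g)): (-2)·(-283.0) = +566.0 kJ
Summing the manipulated equations, ΔHrxn = (2)·(-5155.7) + (-3)·(-3854.9) + (-2)·(-283.0) = 1819.3 kJ

ΔHrxn = 1819.3 kJ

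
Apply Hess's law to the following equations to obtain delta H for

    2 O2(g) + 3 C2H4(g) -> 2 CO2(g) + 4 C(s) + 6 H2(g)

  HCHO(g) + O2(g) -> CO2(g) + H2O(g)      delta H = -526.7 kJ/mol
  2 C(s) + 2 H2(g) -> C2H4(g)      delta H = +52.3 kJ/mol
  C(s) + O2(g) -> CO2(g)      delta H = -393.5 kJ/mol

equation 1: not needed (HCHO(g) appears nowhere else).
equation 2 reversed and × 3 (C2H4(g) must end up as a reactant; ×3 to match 3 C2H4(g) in the target): (-3)·(+52.3) = -156.9 kJ/mol
equation 3 × 2: (2)·(-393.5) = -787.0 kJ/mol
Summing the manipulated equations, delta H = (-3)·(+52.3) + (2)·(-393.5) = -943.9 kJ/mol

delta H = -943.9 kJ/mol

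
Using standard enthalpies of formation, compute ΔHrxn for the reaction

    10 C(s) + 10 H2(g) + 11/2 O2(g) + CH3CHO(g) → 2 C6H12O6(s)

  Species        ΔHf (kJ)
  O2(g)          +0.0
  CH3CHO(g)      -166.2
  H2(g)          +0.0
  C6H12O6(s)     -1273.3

ΔHrxn = -2380.4 kJ

Products: 2·(-1273.3) = -2546.6
Reactants: 10·(+0.0) + 10·(+0.0) + 11/2·(+0.0) + 1·(-166.2) = -166.2
ΔHrxn = (-2546.6) − (-166.2) = -2380.4 kJ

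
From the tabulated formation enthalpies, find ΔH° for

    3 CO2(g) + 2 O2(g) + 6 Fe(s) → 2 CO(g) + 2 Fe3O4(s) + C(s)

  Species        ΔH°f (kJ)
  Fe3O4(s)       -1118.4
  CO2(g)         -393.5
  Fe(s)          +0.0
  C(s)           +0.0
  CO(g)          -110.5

Products: 2·(-110.5) + 2·(-1118.4) + 1·(+0.0) = -2457.8
Reactants: 3·(-393.5) + 2·(+0.0) + 6·(+0.0) = -1180.5
ΔH° = (-2457.8) − (-1180.5) = -1277.3 kJ

ΔH° = -1277.3 kJ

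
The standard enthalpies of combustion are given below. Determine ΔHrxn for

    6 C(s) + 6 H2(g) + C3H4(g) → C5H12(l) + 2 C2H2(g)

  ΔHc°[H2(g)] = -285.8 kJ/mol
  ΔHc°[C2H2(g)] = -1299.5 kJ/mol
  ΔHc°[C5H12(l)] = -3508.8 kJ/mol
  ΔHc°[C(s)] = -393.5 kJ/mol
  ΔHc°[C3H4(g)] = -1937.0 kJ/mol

Using ΔH = Σ nΔHc°(reactants) − Σ nΔHc°(products):
= [6·(-393.5) + 6·(-285.8) + 1·(-1937.0)] − [1·(-3508.8) + 2·(-1299.5)]
= 95.0 kJ/mol

ΔHrxn = 95.0 kJ/mol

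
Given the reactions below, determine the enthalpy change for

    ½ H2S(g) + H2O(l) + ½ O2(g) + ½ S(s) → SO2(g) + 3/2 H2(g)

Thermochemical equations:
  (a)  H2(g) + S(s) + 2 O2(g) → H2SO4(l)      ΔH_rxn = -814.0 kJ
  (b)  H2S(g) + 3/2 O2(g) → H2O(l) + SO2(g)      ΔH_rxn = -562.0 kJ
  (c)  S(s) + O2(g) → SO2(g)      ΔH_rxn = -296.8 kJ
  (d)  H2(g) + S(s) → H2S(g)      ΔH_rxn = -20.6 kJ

ΔH_rxn = -0.7 kJ

(a): not needed (H2SO4(l) appears nowhere else).
(b) reversed (H2O(l) must end up as a reactant): +562.0 kJ
(c) × 2: (2)·(-296.8) = -593.6 kJ
(d) reversed and × 3/2: (-3/2)·(-20.6) = +30.9 kJ
Since enthalpy is a state function, ΔH_rxn = (+562.0) + (-593.6) + (+30.9) = -0.7 kJ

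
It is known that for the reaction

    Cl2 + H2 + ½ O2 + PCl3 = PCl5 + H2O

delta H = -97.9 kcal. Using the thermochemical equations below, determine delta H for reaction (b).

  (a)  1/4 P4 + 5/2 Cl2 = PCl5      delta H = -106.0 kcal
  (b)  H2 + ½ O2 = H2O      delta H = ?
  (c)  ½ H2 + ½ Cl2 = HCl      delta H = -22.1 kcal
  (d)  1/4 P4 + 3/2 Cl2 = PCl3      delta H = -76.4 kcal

delta H = -68.3 kcal

(a) as written (PCl5 already on the product side): -106.0 kcal
(b) as written (H2O already on the product side): contributes x
(c): not needed (HCl appears nowhere else).
(d) reversed (PCl3 must end up as a reactant): +76.4 kcal
-97.9 = (-106.0) + (+76.4) + x
x = (-97.9 − (-29.6)) / (1) = -68.3 kcal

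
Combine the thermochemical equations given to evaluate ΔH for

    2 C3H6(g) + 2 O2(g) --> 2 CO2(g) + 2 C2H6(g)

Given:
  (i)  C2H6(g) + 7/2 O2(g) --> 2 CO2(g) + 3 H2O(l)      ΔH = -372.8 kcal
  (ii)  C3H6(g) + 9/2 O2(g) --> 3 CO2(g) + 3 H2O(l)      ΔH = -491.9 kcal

(i) reversed and × 2 (C2H6(g) must end up as a product; ×2 to match 2 C2H6(g) in the target): (-2)·(-372.8) = +745.6 kcal
(ii) × 2 (scale by 2 for the 2 C3H6(g)): (2)·(-491.9) = -983.8 kcal
Since enthalpy is a state function, ΔH = (-2)·(-372.8) + (2)·(-491.9) = -238.2 kcal

ΔH = -238.2 kcal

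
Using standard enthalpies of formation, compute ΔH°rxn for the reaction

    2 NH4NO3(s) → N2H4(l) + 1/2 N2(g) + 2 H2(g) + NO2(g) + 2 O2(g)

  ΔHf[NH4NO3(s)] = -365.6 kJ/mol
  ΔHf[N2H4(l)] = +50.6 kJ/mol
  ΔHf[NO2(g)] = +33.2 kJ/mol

Products: 1·(+50.6) + 1/2·(+0.0) + 2·(+0.0) + 1·(+33.2) + 2·(+0.0) = +83.8
Reactants: 2·(-365.6) = -731.2
ΔH°rxn = (+83.8) − (-731.2) = 815.0 kJ/mol

ΔH°rxn = 815.0 kJ/mol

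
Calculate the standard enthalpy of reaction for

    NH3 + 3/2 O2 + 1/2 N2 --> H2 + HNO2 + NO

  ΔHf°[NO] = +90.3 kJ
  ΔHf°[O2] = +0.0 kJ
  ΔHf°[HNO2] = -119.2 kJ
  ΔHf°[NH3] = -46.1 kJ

ΔHrxn = 17.2 kJ

ΔH°rxn = Σ nΔHf°(products) − Σ nΔHf°(reactants).
Products: 1·(+0.0) + 1·(-119.2) + 1·(+90.3) = -28.9
Reactants: 1·(-46.1) + 3/2·(+0.0) + 1/2·(+0.0) = -46.1
ΔHrxn = (-28.9) − (-46.1) = 17.2 kJ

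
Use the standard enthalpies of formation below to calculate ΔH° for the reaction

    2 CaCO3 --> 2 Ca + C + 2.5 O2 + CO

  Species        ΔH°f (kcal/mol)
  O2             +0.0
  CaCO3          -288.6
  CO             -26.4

ΔH° = 550.8 kcal/mol

ΔH°rxn = Σ nΔHf°(products) − Σ nΔHf°(reactants).
Products: 2·(+0.0) + 1·(+0.0) + 5/2·(+0.0) + 1·(-26.4) = -26.4
Reactants: 2·(-288.6) = -577.2
ΔH° = (-26.4) − (-577.2) = 550.8 kcal/mol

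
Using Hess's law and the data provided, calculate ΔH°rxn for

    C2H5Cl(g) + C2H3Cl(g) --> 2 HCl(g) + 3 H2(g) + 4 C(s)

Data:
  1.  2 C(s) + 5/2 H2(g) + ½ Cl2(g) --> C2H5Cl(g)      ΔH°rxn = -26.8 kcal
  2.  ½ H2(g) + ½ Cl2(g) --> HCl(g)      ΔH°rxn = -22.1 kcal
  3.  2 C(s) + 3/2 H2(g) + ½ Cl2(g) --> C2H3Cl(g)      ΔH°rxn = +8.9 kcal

ΔH°rxn = -26.3 kcal

eq. 1 reversed: +26.8 kcal
eq. 2 × 2: (2)·(-22.1) = -44.2 kcal
eq. 3 reversed: -8.9 kcal
ΔH°rxn = (+26.8) + (-44.2) + (-8.9) = -26.3 kcal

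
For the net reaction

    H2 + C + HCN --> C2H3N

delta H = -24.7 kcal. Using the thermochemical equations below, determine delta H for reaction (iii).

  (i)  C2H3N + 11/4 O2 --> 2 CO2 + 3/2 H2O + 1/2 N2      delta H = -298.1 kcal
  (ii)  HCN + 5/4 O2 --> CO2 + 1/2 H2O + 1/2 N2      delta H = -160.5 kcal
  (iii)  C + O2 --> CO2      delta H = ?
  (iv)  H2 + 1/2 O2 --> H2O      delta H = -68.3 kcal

(i) reversed: +298.1 kcal
(ii) as written: -160.5 kcal
(iii) as written: contributes x
(iv) as written: -68.3 kcal
-24.7 = (+298.1) + (-160.5) + (-68.3) + x
x = (-24.7 − (+69.3)) / (1) = -94.0 kcal

delta H = -94.0 kcal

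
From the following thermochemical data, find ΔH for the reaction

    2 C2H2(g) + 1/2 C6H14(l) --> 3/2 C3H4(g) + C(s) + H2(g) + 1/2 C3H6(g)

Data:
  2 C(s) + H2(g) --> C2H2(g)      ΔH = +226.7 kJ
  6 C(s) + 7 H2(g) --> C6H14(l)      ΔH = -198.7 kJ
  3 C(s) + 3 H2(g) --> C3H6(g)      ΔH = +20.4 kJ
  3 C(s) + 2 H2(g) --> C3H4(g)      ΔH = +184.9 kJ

ΔH = -66.5 kJ

equation 1 reversed and × 2: (-2)·(+226.7) = -453.4 kJ
equation 2 reversed and × 1/2: (-1/2)·(-198.7) = +99.35 kJ
equation 3 × 1/2: (1/2)·(+20.4) = +10.2 kJ
equation 4 × 3/2: (3/2)·(+184.9) = +277.35 kJ
ΔH = (-2)·(+226.7) + (-1/2)·(-198.7) + (1/2)·(+20.4) + (3/2)·(+184.9) = -66.5 kJ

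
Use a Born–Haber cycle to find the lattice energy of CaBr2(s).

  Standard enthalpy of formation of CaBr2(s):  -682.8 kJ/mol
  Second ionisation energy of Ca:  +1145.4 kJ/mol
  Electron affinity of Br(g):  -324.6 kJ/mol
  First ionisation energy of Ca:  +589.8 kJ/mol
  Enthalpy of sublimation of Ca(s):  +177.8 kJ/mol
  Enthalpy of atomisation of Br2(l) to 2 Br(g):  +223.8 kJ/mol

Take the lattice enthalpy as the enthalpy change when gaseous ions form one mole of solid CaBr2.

ΔHf° = 1·ΔHsub + 1·(ΣIE) + 1·D(Br2) + 2·EA + U
-682.8 = 1·(+177.8) + 1·(+1735.2) + 1·(+223.8) + 2·(-324.6) + U
U = -682.8 − (+1487.6) = -2170.4 kJ/mol

U = -2170.4 kJ/mol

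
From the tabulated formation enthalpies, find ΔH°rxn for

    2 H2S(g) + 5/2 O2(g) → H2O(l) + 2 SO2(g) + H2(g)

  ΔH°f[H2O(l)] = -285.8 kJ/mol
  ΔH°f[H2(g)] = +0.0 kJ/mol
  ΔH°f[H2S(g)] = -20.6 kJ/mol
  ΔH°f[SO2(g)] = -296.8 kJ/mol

Products: 1·(-285.8) + 2·(-296.8) + 1·(+0.0) = -879.4
Reactants: 2·(-20.6) + 5/2·(+0.0) = -41.2
ΔH°rxn = (-879.4) − (-41.2) = -838.2 kJ/mol

ΔH°rxn = -838.2 kJ/mol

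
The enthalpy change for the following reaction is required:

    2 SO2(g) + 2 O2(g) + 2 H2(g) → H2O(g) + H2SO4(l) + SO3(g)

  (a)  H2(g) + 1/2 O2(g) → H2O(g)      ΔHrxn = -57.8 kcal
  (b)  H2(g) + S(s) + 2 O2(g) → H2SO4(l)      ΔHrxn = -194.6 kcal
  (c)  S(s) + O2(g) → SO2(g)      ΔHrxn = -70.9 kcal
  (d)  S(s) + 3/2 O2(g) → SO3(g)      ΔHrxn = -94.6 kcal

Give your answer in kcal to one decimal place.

(a) as written (H2O(g) already on the product side): -57.8 kcal
(b) as written (H2SO4(l) already on the product side): -194.6 kcal
(c) reversed and × 2 (SO2(g) must end up as a reactant; scale by 2 for the 2 SO2(g)): (-2)·(-70.9) = +141.8 kcal
(d) as written (SO3(g) already on the product side): -94.6 kcal
ΔHrxn = (1)·(-57.8) + (1)·(-194.6) + (-2)·(-70.9) + (1)·(-94.6) = -205.2 kcal

ΔHrxn = -205.2 kcal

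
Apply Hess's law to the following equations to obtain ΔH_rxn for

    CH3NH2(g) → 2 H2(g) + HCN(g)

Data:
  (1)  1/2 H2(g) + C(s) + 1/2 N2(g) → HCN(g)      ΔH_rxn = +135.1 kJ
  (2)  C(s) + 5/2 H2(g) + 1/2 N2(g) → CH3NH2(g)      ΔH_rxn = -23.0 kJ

ΔH_rxn = 158.1 kJ

(1) as written: +135.1 kJ
(2) reversed: +23.0 kJ
ΔH_rxn = (1)·(+135.1) + (-1)·(-23.0) = 158.1 kJ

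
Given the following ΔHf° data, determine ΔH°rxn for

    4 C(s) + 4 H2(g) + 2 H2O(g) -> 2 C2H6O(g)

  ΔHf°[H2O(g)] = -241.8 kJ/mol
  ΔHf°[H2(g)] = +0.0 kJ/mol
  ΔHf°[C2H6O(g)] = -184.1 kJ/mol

ΔH°rxn = 115.4 kJ/mol

Products: 2·(-184.1) = -368.2
Reactants: 4·(+0.0) + 4·(+0.0) + 2·(-241.8) = -483.6
ΔH°rxn = (-368.2) − (-483.6) = 115.4 kJ/mol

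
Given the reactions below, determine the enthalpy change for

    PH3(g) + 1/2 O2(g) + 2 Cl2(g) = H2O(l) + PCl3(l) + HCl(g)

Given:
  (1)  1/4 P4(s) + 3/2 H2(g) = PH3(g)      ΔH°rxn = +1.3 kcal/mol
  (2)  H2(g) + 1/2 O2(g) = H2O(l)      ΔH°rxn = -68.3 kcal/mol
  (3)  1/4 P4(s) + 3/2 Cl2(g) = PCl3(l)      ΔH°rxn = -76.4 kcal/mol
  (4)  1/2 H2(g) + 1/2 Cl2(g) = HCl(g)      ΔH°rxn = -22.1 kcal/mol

ΔH°rxn = -168.1 kcal/mol

(1) reversed (PH3(g) must end up as a reactant): -1.3 kcal/mol
(2) as written (H2O(l) already on the product side): -68.3 kcal/mol
(3) as written (PCl3(l) already on the product side): -76.4 kcal/mol
(4) as written (HCl(g) already on the product side): -22.1 kcal/mol
Since enthalpy is a state function, ΔH°rxn = (-1)·(+1.3) + (1)·(-68.3) + (1)·(-76.4) + (1)·(-22.1) = -168.1 kcal/mol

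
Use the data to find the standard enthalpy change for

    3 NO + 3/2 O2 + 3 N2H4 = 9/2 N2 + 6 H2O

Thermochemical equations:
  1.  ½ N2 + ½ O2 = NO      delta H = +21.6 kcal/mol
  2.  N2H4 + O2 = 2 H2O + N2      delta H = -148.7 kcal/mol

delta H = -510.9 kcal/mol

eq. 1 reversed and × 3 (NO must end up as a reactant; scale by 3 for the 3 NO): (-3)·(+21.6) = -64.8 kcal/mol
eq. 2 × 3 (scale by 3 for the 3 N2H4): (3)·(-148.7) = -446.1 kcal/mol
delta H = (-64.8) + (-446.1) = -510.9 kcal/mol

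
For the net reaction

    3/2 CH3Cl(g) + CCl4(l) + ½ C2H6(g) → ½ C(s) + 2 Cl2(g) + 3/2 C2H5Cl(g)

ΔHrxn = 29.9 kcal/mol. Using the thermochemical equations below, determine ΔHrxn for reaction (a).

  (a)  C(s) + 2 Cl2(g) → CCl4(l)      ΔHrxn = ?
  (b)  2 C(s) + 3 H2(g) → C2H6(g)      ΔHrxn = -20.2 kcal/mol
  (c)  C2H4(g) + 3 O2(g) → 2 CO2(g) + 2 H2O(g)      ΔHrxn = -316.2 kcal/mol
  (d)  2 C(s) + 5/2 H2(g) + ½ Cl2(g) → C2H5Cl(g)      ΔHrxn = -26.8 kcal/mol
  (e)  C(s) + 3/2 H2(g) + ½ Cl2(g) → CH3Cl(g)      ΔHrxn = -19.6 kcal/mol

(a) reversed (CCl4(l) must end up as a reactant): contributes −x
(b) reversed and × 1/2 (C2H6(g) must end up as a reactant; ×1/2 to match 1/2 C2H6(g) in the target): (-1/2)·(-20.2) = +10.1 kcal/mol
(c): not needed (CO2(g) appears nowhere else).
(d) × 3/2 (scale by 3/2 for the 3/2 C2H5Cl(g)): (3/2)·(-26.8) = -40.2 kcal/mol
(e) reversed and × 3/2 (reverse to put CH3Cl(g) on the reactant side; ×3/2 to match 3/2 CH3Cl(g) in the target): (-3/2)·(-19.6) = +29.4 kcal/mol
+29.9 = (+10.1) + (-40.2) + (+29.4) − x
x = (+29.9 − (-0.7)) / (-1) = -30.6 kcal/mol

ΔHrxn = -30.6 kcal/mol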